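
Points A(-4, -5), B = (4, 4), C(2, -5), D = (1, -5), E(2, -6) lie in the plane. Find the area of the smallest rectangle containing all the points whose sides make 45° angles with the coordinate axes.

In coordinates u = x + y, v = x − y the rectangle is axis-aligned; the map (x,y)→(u,v) scales areas by 2.
u-values: -9, 8, -3, -4, -4; range = 8 − (-9) = 17.
v-values: 1, 0, 7, 6, 8; range = 8 − 0 = 8.
Area = (17 × 8) / 2 = 68.

68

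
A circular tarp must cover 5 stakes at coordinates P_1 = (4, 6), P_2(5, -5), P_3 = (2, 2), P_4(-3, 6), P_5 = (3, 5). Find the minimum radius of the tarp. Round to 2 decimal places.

The farthest pair is P_2–P_4 with squared distance 185. The circle on this segment as diameter has centre (1, 0.5) and r² = 185/4 = 46.25.
Check P_1: distance² to centre = 39.25 ≤ 46.25, so it lies inside.
All remaining points lie in this disk, and no smaller disk contains both endpoints, so this is the minimum enclosing circle.
r = √(46.25) ≈ 6.80.

6.80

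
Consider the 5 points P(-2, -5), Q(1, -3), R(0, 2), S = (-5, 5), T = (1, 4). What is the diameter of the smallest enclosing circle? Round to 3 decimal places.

By Welzl's lemma the MEC is supported by two points (diametrically opposite) or three points (on a circumcircle).
The minimum enclosing circle is determined by three boundary points: P, S, T.
Their circumcentre is (-103/38, 9/38) with r² = 20165/722.
The farthest remaining point Q is at distance² 17505/722 ≤ 20165/722.
Diameter = 2r = 2√(20165/722) ≈ 10.570.

10.570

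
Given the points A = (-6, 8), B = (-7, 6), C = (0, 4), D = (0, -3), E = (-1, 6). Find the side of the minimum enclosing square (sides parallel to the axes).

The bounding box has width 7 and height 11.
An axis-aligned square enclosing the set must have side ≥ max(width, height).
So the minimum side is max(7, 11) = 11.

11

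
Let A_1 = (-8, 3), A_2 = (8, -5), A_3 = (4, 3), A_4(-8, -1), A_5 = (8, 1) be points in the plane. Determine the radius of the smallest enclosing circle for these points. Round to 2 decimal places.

8.94

The minimum enclosing circle of a finite set is fixed by two of the points (as a diameter) or three (as a circumcircle).
The farthest pair is A_1–A_2 with squared distance 320. The circle on this segment as diameter has centre (0, -1) and r² = 320/4 = 80.
Check A_3: distance² to centre = 32 ≤ 80, so it lies inside.
All remaining points lie in this disk, and no smaller disk contains both endpoints, so this is the minimum enclosing circle.
r = √80 ≈ 8.94.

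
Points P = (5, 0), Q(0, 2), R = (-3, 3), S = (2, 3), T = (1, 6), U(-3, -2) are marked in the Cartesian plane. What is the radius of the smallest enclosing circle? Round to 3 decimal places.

By Welzl's lemma the MEC is supported by two points (diametrically opposite) or three points (on a circumcircle).
The minimum enclosing circle is determined by three boundary points: P, T, U.
Their circumcentre is (3/7, 9/7) with r² = 1105/49.
The farthest remaining point R is at distance² 720/49 ≤ 1105/49.
r = √(1105/49) ≈ 4.749.

4.749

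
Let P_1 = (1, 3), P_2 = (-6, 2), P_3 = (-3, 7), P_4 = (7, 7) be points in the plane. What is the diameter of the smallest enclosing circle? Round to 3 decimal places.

The minimum enclosing circle of a finite set is fixed by two of the points (as a diameter) or three (as a circumcircle).
The farthest pair is P_2–P_4 with squared distance 194. The circle on this segment as diameter has centre (0.5, 4.5) and r² = 194/4 = 48.5.
Check P_1: distance² to centre = 2.5 ≤ 48.5, so it lies inside.
All remaining points lie in this disk, and no smaller disk contains both endpoints, so this is the minimum enclosing circle.
Diameter = 2r = 2√(48.5) ≈ 13.928.

13.928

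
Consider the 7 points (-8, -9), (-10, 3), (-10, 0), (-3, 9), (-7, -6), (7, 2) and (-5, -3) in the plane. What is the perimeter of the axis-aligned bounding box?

Width = max x − min x = 7 − (-10) = 17.
Height = max y − min y = 9 − (-9) = 18.
Perimeter = 2(17 + 18) = 70.

70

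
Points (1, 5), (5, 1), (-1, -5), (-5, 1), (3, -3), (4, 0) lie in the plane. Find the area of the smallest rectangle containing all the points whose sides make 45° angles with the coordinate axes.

In coordinates u = x + y, v = x − y the rectangle is axis-aligned; the map (x,y)→(u,v) scales areas by 2.
u-values: 6, 6, -6, -4, 0, 4; range = 6 − (-6) = 12.
v-values: -4, 4, 4, -6, 6, 4; range = 6 − (-6) = 12.
Area = (12 × 12) / 2 = 72.

72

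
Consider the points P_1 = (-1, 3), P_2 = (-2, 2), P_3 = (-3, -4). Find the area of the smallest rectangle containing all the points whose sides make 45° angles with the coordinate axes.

In coordinates u = x + y, v = x − y the rectangle is axis-aligned; the map (x,y)→(u,v) scales areas by 2.
u-values: 2, 0, -7; range = 2 − (-7) = 9.
v-values: -4, -4, 1; range = 1 − (-4) = 5.
Area = (9 × 5) / 2 = 22.5.

22.5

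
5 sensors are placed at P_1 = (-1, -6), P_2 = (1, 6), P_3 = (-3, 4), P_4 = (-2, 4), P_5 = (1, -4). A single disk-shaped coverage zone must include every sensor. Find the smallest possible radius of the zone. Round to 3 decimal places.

6.083

A smallest enclosing disk is always determined by at most three of the input points on its boundary.
The farthest pair is P_1–P_2 with squared distance 148. The circle on this segment as diameter has centre (0, 0) and r² = 148/4 = 37.
Check P_3: distance² to centre = 25 ≤ 37, so it lies inside.
All remaining points lie in this disk, and no smaller disk contains both endpoints, so this is the minimum enclosing circle.
r = √37 ≈ 6.083.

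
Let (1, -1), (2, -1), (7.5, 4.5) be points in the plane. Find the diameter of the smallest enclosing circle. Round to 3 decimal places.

Call the three points A, B, C in the order given.
Side lengths²: AB² = 1, AC² = 72.5, BC² = 60.5.
Since AC² = 72.5 ≥ 60.5 + 1 = 61.5, the angle opposite AC is not acute, so the smallest enclosing circle has AC as diameter.
Centre = midpoint of AC = (4.25, 1.75), r² = 72.5/4 = 18.125.
Diameter = 2r = 2√(18.125) ≈ 8.515.

8.515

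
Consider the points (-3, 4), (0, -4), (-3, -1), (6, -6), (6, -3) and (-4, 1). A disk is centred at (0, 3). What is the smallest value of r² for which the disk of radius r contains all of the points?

The required radius is the distance from (0, 3) to the farthest point.
Squared distances: 10, 49, 25, 117, 72, 20.
Maximum is 117, attained at (6, -6).

117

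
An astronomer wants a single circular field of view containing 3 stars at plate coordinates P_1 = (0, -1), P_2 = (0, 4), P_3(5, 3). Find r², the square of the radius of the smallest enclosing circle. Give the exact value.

10.66

Side lengths²: P_1P_2² = 25, P_1P_3² = 41, P_2P_3² = 26.
Since P_1P_3² = 41 < 26 + 25 = 51, the triangle is acute, so the smallest enclosing circle is the circumcircle.
Circumcentre = (2.1, 1.5), r² = 10.66.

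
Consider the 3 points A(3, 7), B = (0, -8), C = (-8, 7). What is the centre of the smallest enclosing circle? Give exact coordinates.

(-2.5, 0.3)

Side lengths²: AB² = 234, AC² = 121, BC² = 289.
Since BC² = 289 < 234 + 121 = 355, the triangle is acute, so the smallest enclosing circle is the circumcircle.
Circumcentre = (-2.5, 0.3), r² = 75.14.
Centre = (-2.5, 0.3).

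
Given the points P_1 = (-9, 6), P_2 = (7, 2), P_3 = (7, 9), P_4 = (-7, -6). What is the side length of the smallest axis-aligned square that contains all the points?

16

The bounding box has width 16 and height 15.
An axis-aligned square enclosing the set must have side ≥ max(width, height).
So the minimum side is max(16, 15) = 16.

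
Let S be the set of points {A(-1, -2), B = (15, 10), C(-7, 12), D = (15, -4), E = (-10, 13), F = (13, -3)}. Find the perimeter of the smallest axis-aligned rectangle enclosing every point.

84

Width = max x − min x = 15 − (-10) = 25.
Height = max y − min y = 13 − (-4) = 17.
Perimeter = 2(25 + 17) = 84.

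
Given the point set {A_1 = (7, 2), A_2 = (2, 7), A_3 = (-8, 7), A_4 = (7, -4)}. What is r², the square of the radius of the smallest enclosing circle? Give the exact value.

By Welzl's lemma the MEC is supported by two points (diametrically opposite) or three points (on a circumcircle).
The farthest pair is A_3–A_4 with squared distance 346. The circle on this segment as diameter has centre (-0.5, 1.5) and r² = 346/4 = 86.5.
Check A_1: distance² to centre = 56.5 ≤ 86.5, so it lies inside.
All remaining points lie in this disk, and no smaller disk contains both endpoints, so this is the minimum enclosing circle.

86.5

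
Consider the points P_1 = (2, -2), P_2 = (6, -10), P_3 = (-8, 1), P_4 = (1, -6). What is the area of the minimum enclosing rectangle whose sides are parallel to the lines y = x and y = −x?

In coordinates u = x + y, v = x − y the rectangle is axis-aligned; the map (x,y)→(u,v) scales areas by 2.
u-values: 0, -4, -7, -5; range = 0 − (-7) = 7.
v-values: 4, 16, -9, 7; range = 16 − (-9) = 25.
Area = (7 × 25) / 2 = 87.5.

87.5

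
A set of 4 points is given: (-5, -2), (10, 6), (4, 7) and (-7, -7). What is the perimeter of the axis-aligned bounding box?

Width = max x − min x = 10 − (-7) = 17.
Height = max y − min y = 7 − (-7) = 14.
Perimeter = 2(17 + 14) = 62.

62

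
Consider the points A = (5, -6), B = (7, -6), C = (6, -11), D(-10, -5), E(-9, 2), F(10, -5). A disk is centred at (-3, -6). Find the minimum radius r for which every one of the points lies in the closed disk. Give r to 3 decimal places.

13.038

The required radius is the distance from (-3, -6) to the farthest point.
Squared distances: 64, 100, 106, 50, 100, 170.
Maximum is 170, attained at F.
r = √170 ≈ 13.038.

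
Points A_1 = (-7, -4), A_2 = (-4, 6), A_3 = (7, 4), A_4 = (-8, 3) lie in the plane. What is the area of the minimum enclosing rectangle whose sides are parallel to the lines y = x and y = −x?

In coordinates u = x + y, v = x − y the rectangle is axis-aligned; the map (x,y)→(u,v) scales areas by 2.
u-values: -11, 2, 11, -5; range = 11 − (-11) = 22.
v-values: -3, -10, 3, -11; range = 3 − (-11) = 14.
Area = (22 × 14) / 2 = 154.

154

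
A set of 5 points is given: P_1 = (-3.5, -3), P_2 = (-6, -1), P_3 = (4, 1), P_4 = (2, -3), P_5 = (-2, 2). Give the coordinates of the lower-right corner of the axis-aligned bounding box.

x-range [-6, 4], y-range [-3, 2].
The lower-right corner is (4, -3).

(4, -3)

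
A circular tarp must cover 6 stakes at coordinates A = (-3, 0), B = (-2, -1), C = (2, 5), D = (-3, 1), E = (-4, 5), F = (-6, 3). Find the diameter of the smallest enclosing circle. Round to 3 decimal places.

A smallest enclosing disk is always determined by at most three of the input points on its boundary.
The minimum enclosing circle is determined by three boundary points: B, C, F.
Their circumcentre is (-1.8, 3.2) with r² = 17.68.
The farthest remaining point A is at distance² 11.68 ≤ 17.68.
Diameter = 2r = 2√(17.68) ≈ 8.410.

8.410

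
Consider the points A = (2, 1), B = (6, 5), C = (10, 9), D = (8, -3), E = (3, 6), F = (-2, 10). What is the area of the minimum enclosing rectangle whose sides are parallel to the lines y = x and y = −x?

184

In coordinates u = x + y, v = x − y the rectangle is axis-aligned; the map (x,y)→(u,v) scales areas by 2.
u-values: 3, 11, 19, 5, 9, 8; range = 19 − 3 = 16.
v-values: 1, 1, 1, 11, -3, -12; range = 11 − (-12) = 23.
Area = (16 × 23) / 2 = 184.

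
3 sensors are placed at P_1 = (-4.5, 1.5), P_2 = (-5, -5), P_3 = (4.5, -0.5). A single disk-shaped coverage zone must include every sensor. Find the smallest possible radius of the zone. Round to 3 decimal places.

Side lengths²: P_1P_2² = 42.5, P_1P_3² = 85, P_2P_3² = 110.5.
Since P_2P_3² = 110.5 < 85 + 42.5 = 127.5, the triangle is acute, so the smallest enclosing circle is the circumcircle.
Circumcentre = (-4/7, -29/14), r² = 5525/196.
r = √(5525/196) ≈ 5.309.

5.309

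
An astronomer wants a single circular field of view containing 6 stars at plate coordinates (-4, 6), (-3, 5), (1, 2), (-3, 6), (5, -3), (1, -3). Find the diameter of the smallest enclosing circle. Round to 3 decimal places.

12.728

The farthest pair is (-4, 6)–(5, -3) with squared distance 162. The circle on this segment as diameter has centre (0.5, 1.5) and r² = 162/4 = 40.5.
Check (-3, 5): distance² to centre = 24.5 ≤ 40.5, so it lies inside.
All remaining points lie in this disk, and no smaller disk contains both endpoints, so this is the minimum enclosing circle.
Diameter = 2r = 2√(40.5) ≈ 12.728.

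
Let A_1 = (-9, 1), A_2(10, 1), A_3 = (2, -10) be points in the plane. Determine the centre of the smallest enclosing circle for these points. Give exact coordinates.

(0.5, -0.5)

Side lengths²: A_1A_2² = 361, A_1A_3² = 242, A_2A_3² = 185.
Since A_1A_2² = 361 < 242 + 185 = 427, the triangle is acute, so the smallest enclosing circle is the circumcircle.
Circumcentre = (0.5, -0.5), r² = 92.5.
Centre = (0.5, -0.5).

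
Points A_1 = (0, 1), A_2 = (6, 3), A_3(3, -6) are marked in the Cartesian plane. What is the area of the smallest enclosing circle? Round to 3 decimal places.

Side lengths²: A_1A_2² = 40, A_1A_3² = 58, A_2A_3² = 90.
Since A_2A_3² = 90 < 58 + 40 = 98, the triangle is acute, so the smallest enclosing circle is the circumcircle.
Circumcentre = (4.125, -1.375), r² = 22.65625.
Area = π·r² = π·22.65625 ≈ 71.177.

71.177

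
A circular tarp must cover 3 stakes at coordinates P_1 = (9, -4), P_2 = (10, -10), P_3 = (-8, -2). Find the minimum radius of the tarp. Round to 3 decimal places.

9.849

Side lengths²: P_1P_2² = 37, P_1P_3² = 293, P_2P_3² = 388.
Since P_2P_3² = 388 ≥ 293 + 37 = 330, the angle opposite P_2P_3 is not acute, so the smallest enclosing circle has P_2P_3 as diameter.
Centre = midpoint of P_2P_3 = (1, -6), r² = 388/4 = 97.
r = √97 ≈ 9.849.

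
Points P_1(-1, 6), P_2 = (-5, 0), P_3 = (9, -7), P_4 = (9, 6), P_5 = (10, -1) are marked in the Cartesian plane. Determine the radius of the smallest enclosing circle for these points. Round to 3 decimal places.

8.515

The minimum enclosing circle of a finite set is fixed by two of the points (as a diameter) or three (as a circumcircle).
The minimum enclosing circle is determined by three boundary points: P_2, P_3, P_4.
Their circumcentre is (3.5, -0.5) with r² = 72.5.
The farthest remaining point P_1 is at distance² 62.5 ≤ 72.5.
r = √(72.5) ≈ 8.515.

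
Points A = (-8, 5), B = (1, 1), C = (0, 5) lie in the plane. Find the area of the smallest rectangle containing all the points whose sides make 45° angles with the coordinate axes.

In coordinates u = x + y, v = x − y the rectangle is axis-aligned; the map (x,y)→(u,v) scales areas by 2.
u-values: -3, 2, 5; range = 5 − (-3) = 8.
v-values: -13, 0, -5; range = 0 − (-13) = 13.
Area = (8 × 13) / 2 = 52.

52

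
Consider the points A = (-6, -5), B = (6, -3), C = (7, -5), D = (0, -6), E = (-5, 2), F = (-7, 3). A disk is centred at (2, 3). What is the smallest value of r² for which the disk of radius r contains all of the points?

128

The required radius is the distance from (2, 3) to the farthest point.
Squared distances: 128, 52, 89, 85, 50, 81.
Maximum is 128, attained at A.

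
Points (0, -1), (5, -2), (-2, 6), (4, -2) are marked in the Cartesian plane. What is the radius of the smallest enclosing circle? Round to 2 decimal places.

5.32

The minimum enclosing circle of a finite set is fixed by two of the points (as a diameter) or three (as a circumcircle).
The farthest pair is (5, -2)–(-2, 6) with squared distance 113. The circle on this segment as diameter has centre (1.5, 2) and r² = 113/4 = 28.25.
Check (0, -1): distance² to centre = 11.25 ≤ 28.25, so it lies inside.
All remaining points lie in this disk, and no smaller disk contains both endpoints, so this is the minimum enclosing circle.
r = √(28.25) ≈ 5.32.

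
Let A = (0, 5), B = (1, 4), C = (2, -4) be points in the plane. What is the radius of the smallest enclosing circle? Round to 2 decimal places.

4.61

Side lengths²: AB² = 2, AC² = 85, BC² = 65.
Since AC² = 85 ≥ 65 + 2 = 67, the angle opposite AC is not acute, so the smallest enclosing circle has AC as diameter.
Centre = midpoint of AC = (1, 0.5), r² = 85/4 = 21.25.
r = √(21.25) ≈ 4.61.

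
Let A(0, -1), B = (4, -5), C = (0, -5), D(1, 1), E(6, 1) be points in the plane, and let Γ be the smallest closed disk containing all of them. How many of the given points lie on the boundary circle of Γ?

A smallest enclosing disk is always determined by at most three of the input points on its boundary.
The farthest pair is C–E with squared distance 72. The circle on this segment as diameter has centre (3, -2) and r² = 72/4 = 18.
Check A: distance² to centre = 10 ≤ 18, so it lies inside.
All remaining points lie in this disk, and no smaller disk contains both endpoints, so this is the minimum enclosing circle.
The points at distance exactly r from the centre are C, E — 2 points.

2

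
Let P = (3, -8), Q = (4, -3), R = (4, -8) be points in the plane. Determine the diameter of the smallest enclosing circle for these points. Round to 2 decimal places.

5.10

Side lengths²: PQ² = 26, PR² = 1, QR² = 25.
Since PQ² = 26 ≥ 25 + 1 = 26, the angle opposite PQ is not acute, so the smallest enclosing circle has PQ as diameter.
Centre = midpoint of PQ = (3.5, -5.5), r² = 26/4 = 6.5.
Diameter = 2r = 2√(6.5) ≈ 5.10.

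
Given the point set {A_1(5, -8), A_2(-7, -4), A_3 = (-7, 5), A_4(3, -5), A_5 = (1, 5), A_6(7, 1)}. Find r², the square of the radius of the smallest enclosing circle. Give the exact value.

78.25

The farthest pair is A_1–A_3 with squared distance 313. The circle on this segment as diameter has centre (-1, -1.5) and r² = 313/4 = 78.25.
Check A_2: distance² to centre = 42.25 ≤ 78.25, so it lies inside.
All remaining points lie in this disk, and no smaller disk contains both endpoints, so this is the minimum enclosing circle.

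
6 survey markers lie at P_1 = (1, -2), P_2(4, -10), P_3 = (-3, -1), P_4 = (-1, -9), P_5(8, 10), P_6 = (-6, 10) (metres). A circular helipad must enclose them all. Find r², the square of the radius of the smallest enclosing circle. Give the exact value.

130

By Welzl's lemma the MEC is supported by two points (diametrically opposite) or three points (on a circumcircle).
The minimum enclosing circle is determined by three boundary points: P_2, P_5, P_6.
Their circumcentre is (1, 1) with r² = 130.
The farthest remaining point P_4 is at distance² 104 ≤ 130.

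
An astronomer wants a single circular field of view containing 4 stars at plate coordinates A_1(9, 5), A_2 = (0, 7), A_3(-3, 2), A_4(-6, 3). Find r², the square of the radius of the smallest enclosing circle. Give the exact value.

The minimum enclosing circle of a finite set is fixed by two of the points (as a diameter) or three (as a circumcircle).
The farthest pair is A_1–A_4 with squared distance 229. The circle on this segment as diameter has centre (1.5, 4) and r² = 229/4 = 57.25.
Check A_2: distance² to centre = 11.25 ≤ 57.25, so it lies inside.
All remaining points lie in this disk, and no smaller disk contains both endpoints, so this is the minimum enclosing circle.

57.25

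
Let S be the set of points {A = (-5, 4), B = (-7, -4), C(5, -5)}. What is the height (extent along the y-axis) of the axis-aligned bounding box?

max y = 4, min y = -5, so height = 9.

9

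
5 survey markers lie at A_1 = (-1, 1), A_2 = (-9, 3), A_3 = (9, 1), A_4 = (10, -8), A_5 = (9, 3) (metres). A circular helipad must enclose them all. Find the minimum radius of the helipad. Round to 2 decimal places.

10.98

The minimum enclosing circle of a finite set is fixed by two of the points (as a diameter) or three (as a circumcircle).
The farthest pair is A_2–A_4 with squared distance 482. The circle on this segment as diameter has centre (0.5, -2.5) and r² = 482/4 = 120.5.
Check A_1: distance² to centre = 14.5 ≤ 120.5, so it lies inside.
All remaining points lie in this disk, and no smaller disk contains both endpoints, so this is the minimum enclosing circle.
r = √(120.5) ≈ 10.98.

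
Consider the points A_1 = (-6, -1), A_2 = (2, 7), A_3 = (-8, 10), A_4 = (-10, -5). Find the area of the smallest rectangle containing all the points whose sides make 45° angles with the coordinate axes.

156

In coordinates u = x + y, v = x − y the rectangle is axis-aligned; the map (x,y)→(u,v) scales areas by 2.
u-values: -7, 9, 2, -15; range = 9 − (-15) = 24.
v-values: -5, -5, -18, -5; range = -5 − (-18) = 13.
Area = (24 × 13) / 2 = 156.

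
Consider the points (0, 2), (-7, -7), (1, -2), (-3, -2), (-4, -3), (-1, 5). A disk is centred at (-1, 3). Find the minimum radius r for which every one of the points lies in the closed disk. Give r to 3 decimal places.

The required radius is the distance from (-1, 3) to the farthest point.
Squared distances: 2, 136, 29, 29, 45, 4.
Maximum is 136, attained at (-7, -7).
r = √136 ≈ 11.662.

11.662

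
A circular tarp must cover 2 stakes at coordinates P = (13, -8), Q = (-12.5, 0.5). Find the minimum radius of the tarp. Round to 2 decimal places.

The smallest circle enclosing two points has them as diameter endpoints.
Centre = midpoint = (0.25, -3.75); r² = |PQ|²/4 = 722.5/4 = 180.625.
r = √(180.625) ≈ 13.44.

13.44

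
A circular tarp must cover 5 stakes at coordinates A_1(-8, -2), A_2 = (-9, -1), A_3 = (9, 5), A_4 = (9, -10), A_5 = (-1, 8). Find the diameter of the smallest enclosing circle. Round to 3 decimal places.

The minimum enclosing circle is determined by three boundary points: A_2, A_4, A_5.
Their circumcentre is (41/26, -61/26) with r² = 38425/338.
The farthest remaining point A_3 is at distance² 36865/338 ≤ 38425/338.
Diameter = 2r = 2√(38425/338) ≈ 21.324.

21.324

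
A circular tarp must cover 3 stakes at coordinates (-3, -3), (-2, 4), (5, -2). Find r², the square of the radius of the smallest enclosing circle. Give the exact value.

Call the three points A, B, C in the order given.
Side lengths²: AB² = 50, AC² = 65, BC² = 85.
Since BC² = 85 < 65 + 50 = 115, the triangle is acute, so the smallest enclosing circle is the circumcircle.
Circumcentre = (15/22, 1/22), r² = 5525/242.

5525/242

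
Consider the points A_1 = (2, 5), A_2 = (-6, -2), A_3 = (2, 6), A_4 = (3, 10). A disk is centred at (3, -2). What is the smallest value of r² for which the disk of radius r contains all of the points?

The required radius is the distance from (3, -2) to the farthest point.
Squared distances: 50, 81, 65, 144.
Maximum is 144, attained at A_4.

144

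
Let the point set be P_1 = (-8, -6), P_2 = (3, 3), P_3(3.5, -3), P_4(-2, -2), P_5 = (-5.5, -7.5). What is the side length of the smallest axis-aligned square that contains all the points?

11.5

The bounding box has width 11.5 and height 10.5.
An axis-aligned square enclosing the set must have side ≥ max(width, height).
So the minimum side is max(11.5, 10.5) = 11.5.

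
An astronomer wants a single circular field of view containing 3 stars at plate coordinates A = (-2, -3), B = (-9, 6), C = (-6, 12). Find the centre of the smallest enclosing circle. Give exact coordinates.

(-4, 4.5)

Side lengths²: AB² = 130, AC² = 241, BC² = 45.
Since AC² = 241 ≥ 130 + 45 = 175, the angle opposite AC is not acute, so the smallest enclosing circle has AC as diameter.
Centre = midpoint of AC = (-4, 4.5), r² = 241/4 = 60.25.
Centre = (-4, 4.5).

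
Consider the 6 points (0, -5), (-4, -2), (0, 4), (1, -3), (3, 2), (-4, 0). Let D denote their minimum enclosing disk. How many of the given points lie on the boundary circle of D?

The minimum enclosing circle of a finite set is fixed by two of the points (as a diameter) or three (as a circumcircle).
The farthest pair is (0, -5)–(0, 4) with squared distance 81. The circle on this segment as diameter has centre (0, -0.5) and r² = 81/4 = 20.25.
Check (-4, -2): distance² to centre = 18.25 ≤ 20.25, so it lies inside.
All remaining points lie in this disk, and no smaller disk contains both endpoints, so this is the minimum enclosing circle.
The points at distance exactly r from the centre are (0, -5), (0, 4) — 2 points.

2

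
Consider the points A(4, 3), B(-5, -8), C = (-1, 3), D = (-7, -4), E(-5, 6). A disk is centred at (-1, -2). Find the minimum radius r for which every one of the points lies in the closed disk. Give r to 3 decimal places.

8.944

The required radius is the distance from (-1, -2) to the farthest point.
Squared distances: 50, 52, 25, 40, 80.
Maximum is 80, attained at E.
r = √80 ≈ 8.944.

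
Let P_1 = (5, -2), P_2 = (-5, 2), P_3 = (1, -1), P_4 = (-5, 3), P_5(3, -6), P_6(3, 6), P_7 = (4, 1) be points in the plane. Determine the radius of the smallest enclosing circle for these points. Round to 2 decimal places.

6.43

By Welzl's lemma the MEC is supported by two points (diametrically opposite) or three points (on a circumcircle).
The minimum enclosing circle is determined by three boundary points: P_4, P_5, P_6.
Their circumcentre is (0.6875, 0) with r² = 41.34765625.
The farthest remaining point P_2 is at distance² 36.34765625 ≤ 41.34765625.
r = √(41.34765625) ≈ 6.43.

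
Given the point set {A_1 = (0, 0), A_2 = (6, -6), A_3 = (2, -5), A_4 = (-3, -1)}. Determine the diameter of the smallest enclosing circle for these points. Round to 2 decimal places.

10.30

The minimum enclosing circle of a finite set is fixed by two of the points (as a diameter) or three (as a circumcircle).
The farthest pair is A_2–A_4 with squared distance 106. The circle on this segment as diameter has centre (1.5, -3.5) and r² = 106/4 = 26.5.
Check A_1: distance² to centre = 14.5 ≤ 26.5, so it lies inside.
All remaining points lie in this disk, and no smaller disk contains both endpoints, so this is the minimum enclosing circle.
Diameter = 2r = 2√(26.5) ≈ 10.30.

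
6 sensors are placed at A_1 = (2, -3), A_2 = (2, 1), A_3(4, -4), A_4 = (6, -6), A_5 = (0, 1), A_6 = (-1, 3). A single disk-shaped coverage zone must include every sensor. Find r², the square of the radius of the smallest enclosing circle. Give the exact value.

32.5

A smallest enclosing disk is always determined by at most three of the input points on its boundary.
The farthest pair is A_4–A_6 with squared distance 130. The circle on this segment as diameter has centre (2.5, -1.5) and r² = 130/4 = 32.5.
Check A_1: distance² to centre = 2.5 ≤ 32.5, so it lies inside.
All remaining points lie in this disk, and no smaller disk contains both endpoints, so this is the minimum enclosing circle.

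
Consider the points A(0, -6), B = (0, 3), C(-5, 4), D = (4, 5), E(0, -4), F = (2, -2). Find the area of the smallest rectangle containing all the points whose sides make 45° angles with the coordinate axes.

112.5

In coordinates u = x + y, v = x − y the rectangle is axis-aligned; the map (x,y)→(u,v) scales areas by 2.
u-values: -6, 3, -1, 9, -4, 0; range = 9 − (-6) = 15.
v-values: 6, -3, -9, -1, 4, 4; range = 6 − (-9) = 15.
Area = (15 × 15) / 2 = 112.5.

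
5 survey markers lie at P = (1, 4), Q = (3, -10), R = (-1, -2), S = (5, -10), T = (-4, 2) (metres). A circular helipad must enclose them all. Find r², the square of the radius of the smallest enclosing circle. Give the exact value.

The minimum enclosing circle of a finite set is fixed by two of the points (as a diameter) or three (as a circumcircle).
The minimum enclosing circle is determined by three boundary points: P, S, T.
Their circumcentre is (29/26, -46/13) with r² = 38425/676.
The farthest remaining point Q is at distance² 30625/676 ≤ 38425/676.

38425/676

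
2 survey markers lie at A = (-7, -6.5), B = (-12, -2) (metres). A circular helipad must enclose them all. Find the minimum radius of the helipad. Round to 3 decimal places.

The smallest circle enclosing two points has them as diameter endpoints.
Centre = midpoint = (-9.5, -4.25); r² = |AB|²/4 = 45.25/4 = 11.3125.
r = √(11.3125) ≈ 3.363.

3.363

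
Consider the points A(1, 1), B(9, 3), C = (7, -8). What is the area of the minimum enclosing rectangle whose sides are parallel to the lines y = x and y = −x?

In coordinates u = x + y, v = x − y the rectangle is axis-aligned; the map (x,y)→(u,v) scales areas by 2.
u-values: 2, 12, -1; range = 12 − (-1) = 13.
v-values: 0, 6, 15; range = 15 − 0 = 15.
Area = (13 × 15) / 2 = 97.5.

97.5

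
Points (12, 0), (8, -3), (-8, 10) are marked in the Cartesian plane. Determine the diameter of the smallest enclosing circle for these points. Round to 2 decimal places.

Call the three points A, B, C in the order given.
Side lengths²: AB² = 25, AC² = 500, BC² = 425.
Since AC² = 500 ≥ 425 + 25 = 450, the angle opposite AC is not acute, so the smallest enclosing circle has AC as diameter.
Centre = midpoint of AC = (2, 5), r² = 500/4 = 125.
Diameter = 2r = 2√125 ≈ 22.36.

22.36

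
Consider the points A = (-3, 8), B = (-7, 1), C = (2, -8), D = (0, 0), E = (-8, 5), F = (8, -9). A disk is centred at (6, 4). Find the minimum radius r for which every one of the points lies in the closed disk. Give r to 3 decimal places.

14.036

The required radius is the distance from (6, 4) to the farthest point.
Squared distances: 97, 178, 160, 52, 197, 173.
Maximum is 197, attained at E.
r = √197 ≈ 14.036.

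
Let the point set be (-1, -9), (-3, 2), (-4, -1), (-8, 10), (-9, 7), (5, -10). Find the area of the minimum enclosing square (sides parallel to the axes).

400

The bounding box has width 14 and height 20.
An axis-aligned square enclosing the set must have side ≥ max(width, height).
So the minimum side is max(14, 20) = 20.
Area = 20² = 400.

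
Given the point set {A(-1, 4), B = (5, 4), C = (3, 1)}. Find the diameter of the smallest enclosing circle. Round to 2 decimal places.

6.01

Side lengths²: AB² = 36, AC² = 25, BC² = 13.
Since AB² = 36 < 25 + 13 = 38, the triangle is acute, so the smallest enclosing circle is the circumcircle.
Circumcentre = (2, 23/6), r² = 325/36.
Diameter = 2r = 2√(325/36) ≈ 6.01.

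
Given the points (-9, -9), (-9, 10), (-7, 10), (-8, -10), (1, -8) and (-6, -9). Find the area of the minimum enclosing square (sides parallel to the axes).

400

The bounding box has width 10 and height 20.
An axis-aligned square enclosing the set must have side ≥ max(width, height).
So the minimum side is max(10, 20) = 20.
Area = 20² = 400.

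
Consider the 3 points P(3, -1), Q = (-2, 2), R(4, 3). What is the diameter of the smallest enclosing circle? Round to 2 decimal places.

Side lengths²: PQ² = 34, PR² = 17, QR² = 37.
Since QR² = 37 < 34 + 17 = 51, the triangle is acute, so the smallest enclosing circle is the circumcircle.
Circumcentre = (53/46, 73/46), r² = 10693/1058.
Diameter = 2r = 2√(10693/1058) ≈ 6.36.

6.36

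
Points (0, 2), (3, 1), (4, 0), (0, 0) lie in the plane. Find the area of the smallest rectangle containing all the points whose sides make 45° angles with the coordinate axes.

In coordinates u = x + y, v = x − y the rectangle is axis-aligned; the map (x,y)→(u,v) scales areas by 2.
u-values: 2, 4, 4, 0; range = 4 − 0 = 4.
v-values: -2, 2, 4, 0; range = 4 − (-2) = 6.
Area = (4 × 6) / 2 = 12.

12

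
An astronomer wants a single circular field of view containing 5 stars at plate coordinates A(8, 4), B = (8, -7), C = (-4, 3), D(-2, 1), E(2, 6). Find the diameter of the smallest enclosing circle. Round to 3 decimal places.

15.675

A smallest enclosing disk is always determined by at most three of the input points on its boundary.
The minimum enclosing circle is determined by three boundary points: A, B, C.
Their circumcentre is (29/12, -1.5) with r² = 8845/144.
The farthest remaining point E is at distance² 8125/144 ≤ 8845/144.
Diameter = 2r = 2√(8845/144) ≈ 15.675.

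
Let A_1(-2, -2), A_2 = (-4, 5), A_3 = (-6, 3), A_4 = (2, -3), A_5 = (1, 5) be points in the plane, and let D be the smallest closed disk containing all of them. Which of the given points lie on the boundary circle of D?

By Welzl's lemma the MEC is supported by two points (diametrically opposite) or three points (on a circumcircle).
The minimum enclosing circle is determined by three boundary points: A_3, A_4, A_5.
Their circumcentre is (-89/58, 18/29) with r² = 86125/3364.
The farthest remaining point A_2 is at distance² 84965/3364 ≤ 86125/3364.
The points at distance exactly r from the centre are A_3, A_4, A_5 — 3 points.

A_3, A_4, A_5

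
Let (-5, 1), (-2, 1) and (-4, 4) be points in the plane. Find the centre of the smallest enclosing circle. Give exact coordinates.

Call the three points A, B, C in the order given.
Side lengths²: AB² = 9, AC² = 10, BC² = 13.
Since BC² = 13 < 10 + 9 = 19, the triangle is acute, so the smallest enclosing circle is the circumcircle.
Circumcentre = (-3.5, 13/6), r² = 65/18.
Centre = (-3.5, 13/6).

(-3.5, 13/6)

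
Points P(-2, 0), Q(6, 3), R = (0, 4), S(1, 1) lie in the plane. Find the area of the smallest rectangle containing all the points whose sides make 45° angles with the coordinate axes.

In coordinates u = x + y, v = x − y the rectangle is axis-aligned; the map (x,y)→(u,v) scales areas by 2.
u-values: -2, 9, 4, 2; range = 9 − (-2) = 11.
v-values: -2, 3, -4, 0; range = 3 − (-4) = 7.
Area = (11 × 7) / 2 = 38.5.

38.5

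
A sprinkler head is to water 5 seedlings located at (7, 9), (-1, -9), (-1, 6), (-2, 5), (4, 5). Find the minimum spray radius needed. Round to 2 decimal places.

A smallest enclosing disk is always determined by at most three of the input points on its boundary.
The farthest pair is (7, 9)–(-1, -9) with squared distance 388. The circle on this segment as diameter has centre (3, 0) and r² = 388/4 = 97.
Check (-1, 6): distance² to centre = 52 ≤ 97, so it lies inside.
All remaining points lie in this disk, and no smaller disk contains both endpoints, so this is the minimum enclosing circle.
r = √97 ≈ 9.85.

9.85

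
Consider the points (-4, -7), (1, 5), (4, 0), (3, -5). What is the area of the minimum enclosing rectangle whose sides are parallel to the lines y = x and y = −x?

102

In coordinates u = x + y, v = x − y the rectangle is axis-aligned; the map (x,y)→(u,v) scales areas by 2.
u-values: -11, 6, 4, -2; range = 6 − (-11) = 17.
v-values: 3, -4, 4, 8; range = 8 − (-4) = 12.
Area = (17 × 12) / 2 = 102.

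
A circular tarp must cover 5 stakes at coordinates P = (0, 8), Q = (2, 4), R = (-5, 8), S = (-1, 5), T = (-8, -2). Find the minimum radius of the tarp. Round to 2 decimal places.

6.40

By Welzl's lemma the MEC is supported by two points (diametrically opposite) or three points (on a circumcircle).
The farthest pair is P–T with squared distance 164. The circle on this segment as diameter has centre (-4, 3) and r² = 164/4 = 41.
Check Q: distance² to centre = 37 ≤ 41, so it lies inside.
All remaining points lie in this disk, and no smaller disk contains both endpoints, so this is the minimum enclosing circle.
r = √41 ≈ 6.40.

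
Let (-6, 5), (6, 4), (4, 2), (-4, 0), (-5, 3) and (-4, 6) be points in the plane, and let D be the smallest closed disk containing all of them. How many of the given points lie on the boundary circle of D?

3

By Welzl's lemma the MEC is supported by two points (diametrically opposite) or three points (on a circumcircle).
The farthest pair is (-6, 5)–(6, 4) with squared distance 145. The circle on this segment as diameter has centre (0, 4.5) and r² = 145/4 = 36.25.
Check (4, 2): distance² to centre = 22.25 ≤ 36.25, so it lies inside.
All remaining points lie in this disk, and no smaller disk contains both endpoints, so this is the minimum enclosing circle.
The points at distance exactly r from the centre are (-6, 5), (6, 4), (-4, 0) — 3 points.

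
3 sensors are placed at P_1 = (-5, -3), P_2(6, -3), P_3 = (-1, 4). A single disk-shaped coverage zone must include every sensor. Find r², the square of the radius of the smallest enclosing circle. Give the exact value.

32.5

Side lengths²: P_1P_2² = 121, P_1P_3² = 65, P_2P_3² = 98.
Since P_1P_2² = 121 < 98 + 65 = 163, the triangle is acute, so the smallest enclosing circle is the circumcircle.
Circumcentre = (0.5, -1.5), r² = 32.5.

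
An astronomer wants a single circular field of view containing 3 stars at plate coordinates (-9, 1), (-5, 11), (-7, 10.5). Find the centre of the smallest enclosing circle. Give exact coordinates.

Call the three points A, B, C in the order given.
Side lengths²: AB² = 116, AC² = 94.25, BC² = 4.25.
Since AB² = 116 ≥ 94.25 + 4.25 = 98.5, the angle opposite AB is not acute, so the smallest enclosing circle has AB as diameter.
Centre = midpoint of AB = (-7, 6), r² = 116/4 = 29.
Centre = (-7, 6).

(-7, 6)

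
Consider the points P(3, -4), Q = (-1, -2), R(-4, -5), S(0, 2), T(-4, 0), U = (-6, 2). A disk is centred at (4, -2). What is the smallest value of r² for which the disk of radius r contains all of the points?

The required radius is the distance from (4, -2) to the farthest point.
Squared distances: 5, 25, 73, 32, 68, 116.
Maximum is 116, attained at U.

116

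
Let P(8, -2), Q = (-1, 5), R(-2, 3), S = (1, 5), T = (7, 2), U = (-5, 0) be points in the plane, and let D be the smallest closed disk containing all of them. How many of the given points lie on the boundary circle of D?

By Welzl's lemma the MEC is supported by two points (diametrically opposite) or three points (on a circumcircle).
The farthest pair is P–U with squared distance 173. The circle on this segment as diameter has centre (1.5, -1) and r² = 173/4 = 43.25.
Check Q: distance² to centre = 42.25 ≤ 43.25, so it lies inside.
All remaining points lie in this disk, and no smaller disk contains both endpoints, so this is the minimum enclosing circle.
The points at distance exactly r from the centre are P, U — 2 points.

2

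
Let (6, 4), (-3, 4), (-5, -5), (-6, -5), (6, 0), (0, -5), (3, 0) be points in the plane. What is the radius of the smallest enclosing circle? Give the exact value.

By Welzl's lemma the MEC is supported by two points (diametrically opposite) or three points (on a circumcircle).
The farthest pair is (6, 4)–(-6, -5) with squared distance 225. The circle on this segment as diameter has centre (0, -0.5) and r² = 225/4 = 56.25.
Check (-3, 4): distance² to centre = 29.25 ≤ 56.25, so it lies inside.
All remaining points lie in this disk, and no smaller disk contains both endpoints, so this is the minimum enclosing circle.
r = √(56.25) = 7.5.

7.5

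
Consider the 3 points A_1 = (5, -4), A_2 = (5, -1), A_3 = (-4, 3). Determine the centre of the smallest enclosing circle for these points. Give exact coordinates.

Side lengths²: A_1A_2² = 9, A_1A_3² = 130, A_2A_3² = 97.
Since A_1A_3² = 130 ≥ 97 + 9 = 106, the angle opposite A_1A_3 is not acute, so the smallest enclosing circle has A_1A_3 as diameter.
Centre = midpoint of A_1A_3 = (0.5, -0.5), r² = 130/4 = 32.5.
Centre = (0.5, -0.5).

(0.5, -0.5)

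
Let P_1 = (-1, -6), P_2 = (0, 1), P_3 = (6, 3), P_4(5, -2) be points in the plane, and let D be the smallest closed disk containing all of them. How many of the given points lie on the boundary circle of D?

A smallest enclosing disk is always determined by at most three of the input points on its boundary.
The farthest pair is P_1–P_3 with squared distance 130. The circle on this segment as diameter has centre (2.5, -1.5) and r² = 130/4 = 32.5.
Check P_2: distance² to centre = 12.5 ≤ 32.5, so it lies inside.
All remaining points lie in this disk, and no smaller disk contains both endpoints, so this is the minimum enclosing circle.
The points at distance exactly r from the centre are P_1, P_3 — 2 points.

2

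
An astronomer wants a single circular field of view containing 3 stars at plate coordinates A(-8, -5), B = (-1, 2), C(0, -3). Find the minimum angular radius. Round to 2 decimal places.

Side lengths²: AB² = 98, AC² = 68, BC² = 26.
Since AB² = 98 ≥ 68 + 26 = 94, the angle opposite AB is not acute, so the smallest enclosing circle has AB as diameter.
Centre = midpoint of AB = (-4.5, -1.5), r² = 98/4 = 24.5.
r = √(24.5) ≈ 4.95.

4.95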